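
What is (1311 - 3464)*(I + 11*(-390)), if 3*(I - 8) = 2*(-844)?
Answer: 31291702/3 ≈ 1.0431e+7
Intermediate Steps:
I = -1664/3 (I = 8 + (2*(-844))/3 = 8 + (1/3)*(-1688) = 8 - 1688/3 = -1664/3 ≈ -554.67)
(1311 - 3464)*(I + 11*(-390)) = (1311 - 3464)*(-1664/3 + 11*(-390)) = -2153*(-1664/3 - 4290) = -2153*(-14534/3) = 31291702/3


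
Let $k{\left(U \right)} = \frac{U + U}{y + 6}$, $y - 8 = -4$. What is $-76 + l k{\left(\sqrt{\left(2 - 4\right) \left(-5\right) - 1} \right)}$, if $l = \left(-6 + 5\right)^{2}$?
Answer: $- \frac{377}{5} \approx -75.4$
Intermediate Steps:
$y = 4$ ($y = 8 - 4 = 4$)
$l = 1$ ($l = \left(-1\right)^{2} = 1$)
$k{\left(U \right)} = \frac{U}{5}$ ($k{\left(U \right)} = \frac{U + U}{4 + 6} = \frac{2 U}{10} = 2 U \frac{1}{10} = \frac{U}{5}$)
$-76 + l k{\left(\sqrt{\left(2 - 4\right) \left(-5\right) - 1} \right)} = -76 + 1 \frac{\sqrt{\left(2 - 4\right) \left(-5\right) - 1}}{5} = -76 + 1 \frac{\sqrt{\left(-2\right) \left(-5\right) - 1}}{5} = -76 + 1 \frac{\sqrt{10 - 1}}{5} = -76 + 1 \frac{\sqrt{9}}{5} = -76 + 1 \cdot \frac{1}{5} \cdot 3 = -76 + 1 \cdot \frac{3}{5} = -76 + \frac{3}{5} = - \frac{377}{5}$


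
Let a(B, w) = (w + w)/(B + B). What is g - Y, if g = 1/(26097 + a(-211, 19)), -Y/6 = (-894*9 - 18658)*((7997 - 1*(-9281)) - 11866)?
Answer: -4774818852992813/5506448 ≈ -8.6713e+8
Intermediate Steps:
a(B, w) = w/B (a(B, w) = (2*w)/((2*B)) = (2*w)*(1/(2*B)) = w/B)
Y = 867132288 (Y = -6*(-894*9 - 18658)*((7997 - 1*(-9281)) - 11866) = -6*(-8046 - 18658)*((7997 + 9281) - 11866) = -(-160224)*(17278 - 11866) = -(-160224)*5412 = -6*(-144522048) = 867132288)
g = 211/5506448 (g = 1/(26097 + 19/(-211)) = 1/(26097 + 19*(-1/211)) = 1/(26097 - 19/211) = 1/(5506448/211) = 211/5506448 ≈ 3.8319e-5)
g - Y = 211/5506448 - 1*867132288 = 211/5506448 - 867132288 = -4774818852992813/5506448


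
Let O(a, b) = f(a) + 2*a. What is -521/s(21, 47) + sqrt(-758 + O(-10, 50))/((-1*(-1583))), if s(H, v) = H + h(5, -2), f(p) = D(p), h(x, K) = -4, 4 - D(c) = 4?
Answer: -521/17 + I*sqrt(778)/1583 ≈ -30.647 + 0.01762*I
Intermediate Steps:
D(c) = 0 (D(c) = 4 - 1*4 = 4 - 4 = 0)
f(p) = 0
s(H, v) = -4 + H (s(H, v) = H - 4 = -4 + H)
O(a, b) = 2*a (O(a, b) = 0 + 2*a = 2*a)
-521/s(21, 47) + sqrt(-758 + O(-10, 50))/((-1*(-1583))) = -521/(-4 + 21) + sqrt(-758 + 2*(-10))/((-1*(-1583))) = -521/17 + sqrt(-758 - 20)/1583 = -521*1/17 + sqrt(-778)*(1/1583) = -521/17 + (I*sqrt(778))*(1/1583) = -521/17 + I*sqrt(778)/1583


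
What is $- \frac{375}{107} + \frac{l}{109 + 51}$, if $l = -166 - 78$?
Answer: $- \frac{21527}{4280} \approx -5.0297$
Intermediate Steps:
$l = -244$ ($l = -166 - 78 = -244$)
$- \frac{375}{107} + \frac{l}{109 + 51} = - \frac{375}{107} - \frac{244}{109 + 51} = \left(-375\right) \frac{1}{107} - \frac{244}{160} = - \frac{375}{107} - \frac{61}{40} = - \frac{21527}{4280}$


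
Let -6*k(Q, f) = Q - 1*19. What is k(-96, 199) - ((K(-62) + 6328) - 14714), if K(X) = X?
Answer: 50803/6 ≈ 8467.2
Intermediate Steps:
k(Q, f) = 19/6 - Q/6 (k(Q, f) = -(Q - 1*19)/6 = -(Q - 19)/6 = -(-19 + Q)/6 = 19/6 - Q/6)
k(-96, 199) - ((K(-62) + 6328) - 14714) = (19/6 - ⅙*(-96)) - ((-62 + 6328) - 14714) = (19/6 + 16) - (6266 - 14714) = 115/6 - 1*(-8448) = 115/6 + 8448 = 50803/6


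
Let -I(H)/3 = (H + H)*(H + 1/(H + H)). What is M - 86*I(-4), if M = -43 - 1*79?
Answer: 8392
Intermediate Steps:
M = -122 (M = -43 - 79 = -122)
I(H) = -6*H*(H + 1/(2*H)) (I(H) = -3*(H + H)*(H + 1/(H + H)) = -3*2*H*(H + 1/(2*H)) = -6*H*(H + 1/(2*H)))
M - 86*I(-4) = -122 - 86*(-3 - 6*(-4)²) = -122 - 86*(-3 - 6*16) = -122 - 86*(-3 - 96) = -122 - 86*(-99) = -122 + 8514 = 8392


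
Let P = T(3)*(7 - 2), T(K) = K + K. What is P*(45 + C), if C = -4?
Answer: 1230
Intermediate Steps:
T(K) = 2*K
P = 30 (P = (2*3)*(7 - 2) = 6*5 = 30)
P*(45 + C) = 30*(45 - 4) = 30*41 = 1230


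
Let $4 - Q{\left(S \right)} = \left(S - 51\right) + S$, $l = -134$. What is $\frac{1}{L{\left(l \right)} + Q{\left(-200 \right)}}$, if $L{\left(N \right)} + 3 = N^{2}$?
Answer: $\frac{1}{18408} \approx 5.4324 \cdot 10^{-5}$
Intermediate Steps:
$L{\left(N \right)} = -3 + N^{2}$
$Q{\left(S \right)} = 55 - 2 S$ ($Q{\left(S \right)} = 4 - \left(\left(S - 51\right) + S\right) = 4 - \left(\left(-51 + S\right) + S\right) = 4 - \left(-51 + 2 S\right) = 55 - 2 S$)
$\frac{1}{L{\left(l \right)} + Q{\left(-200 \right)}} = \frac{1}{\left(-3 + \left(-134\right)^{2}\right) + \left(55 - -400\right)} = \frac{1}{\left(-3 + 17956\right) + \left(55 + 400\right)} = \frac{1}{17953 + 455} = \frac{1}{18408}$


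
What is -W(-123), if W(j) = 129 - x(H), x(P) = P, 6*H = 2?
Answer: -386/3 ≈ -128.67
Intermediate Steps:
H = ⅓ (H = (⅙)*2 = ⅓ ≈ 0.33333)
W(j) = 386/3 (W(j) = 129 - 1*⅓ = 129 - ⅓ = 386/3)
-W(-123) = -1*386/3 = -386/3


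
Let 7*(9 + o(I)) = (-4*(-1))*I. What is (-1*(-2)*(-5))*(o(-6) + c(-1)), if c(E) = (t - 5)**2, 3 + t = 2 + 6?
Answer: 870/7 ≈ 124.29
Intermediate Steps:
t = 5 (t = -3 + (2 + 6) = -3 + 8 = 5)
c(E) = 0 (c(E) = (5 - 5)**2 = 0**2 = 0)
o(I) = -9 + 4*I/7 (o(I) = -9 + ((-4*(-1))*I)/7 = -9 + (4*I)/7 = -9 + 4*I/7)
(-1*(-2)*(-5))*(o(-6) + c(-1)) = (-1*(-2)*(-5))*((-9 + (4/7)*(-6)) + 0) = (2*(-5))*((-9 - 24/7) + 0) = -10*(-87/7 + 0) = -10*(-87/7) = 870/7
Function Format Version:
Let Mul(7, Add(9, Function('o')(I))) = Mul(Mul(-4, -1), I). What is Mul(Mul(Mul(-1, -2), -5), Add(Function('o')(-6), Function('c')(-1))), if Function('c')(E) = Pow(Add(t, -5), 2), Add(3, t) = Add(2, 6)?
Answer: Rational(870, 7) ≈ 124.29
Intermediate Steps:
t = 5 (t = Add(-3, Add(2, 6)) = Add(-3, 8) = 5)
Function('c')(E) = 0 (Function('c')(E) = Pow(Add(5, -5), 2) = Pow(0, 2) = 0)
Function('o')(I) = Add(-9, Mul(Rational(4, 7), I)) (Function('o')(I) = Add(-9, Mul(Rational(1, 7), Mul(Mul(-4, -1), I))) = Add(-9, Mul(Rational(1, 7), Mul(4, I))) = Add(-9, Mul(Rational(4, 7), I)))
Mul(Mul(Mul(-1, -2), -5), Add(Function('o')(-6), Function('c')(-1))) = Mul(Mul(Mul(-1, -2), -5), Add(Add(-9, Mul(Rational(4, 7), -6)), 0)) = Mul(Mul(2, -5), Add(Add(-9, Rational(-24, 7)), 0)) = Mul(-10, Add(Rational(-87, 7), 0)) = Mul(-10, Rational(-87, 7)) = Rational(870, 7)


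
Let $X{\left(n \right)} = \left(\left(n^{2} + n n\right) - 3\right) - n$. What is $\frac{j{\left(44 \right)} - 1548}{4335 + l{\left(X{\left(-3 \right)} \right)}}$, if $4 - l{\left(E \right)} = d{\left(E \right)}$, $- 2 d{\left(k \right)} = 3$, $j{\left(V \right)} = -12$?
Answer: $- \frac{3120}{8681} \approx -0.35941$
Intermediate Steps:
$X{\left(n \right)} = -3 - n + 2 n^{2}$ ($X{\left(n \right)} = \left(\left(n^{2} + n^{2}\right) - 3\right) - n = \left(2 n^{2} - 3\right) - n = \left(-3 + 2 n^{2}\right) - n = -3 - n + 2 n^{2}$)
$d{\left(k \right)} = - \frac{3}{2}$ ($d{\left(k \right)} = \left(- \frac{1}{2}\right) 3 = - \frac{3}{2}$)
$l{\left(E \right)} = \frac{11}{2}$ ($l{\left(E \right)} = 4 - - \frac{3}{2} = 4 + \frac{3}{2} = \frac{11}{2}$)
$\frac{j{\left(44 \right)} - 1548}{4335 + l{\left(X{\left(-3 \right)} \right)}} = \frac{-12 - 1548}{4335 + \frac{11}{2}} = - \frac{1560}{\frac{8681}{2}} = \left(-1560\right) \frac{2}{8681} = - \frac{3120}{8681}$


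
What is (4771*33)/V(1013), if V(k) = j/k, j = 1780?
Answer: 159489759/1780 ≈ 89601.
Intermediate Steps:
V(k) = 1780/k
(4771*33)/V(1013) = (4771*33)/((1780/1013)) = 157443/((1780*(1/1013))) = 157443/(1780/1013) = 157443*(1013/1780) = 159489759/1780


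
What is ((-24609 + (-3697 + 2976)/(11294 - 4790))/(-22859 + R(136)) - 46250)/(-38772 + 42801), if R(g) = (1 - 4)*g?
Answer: -6998786212343/609702800472 ≈ -11.479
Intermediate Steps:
R(g) = -3*g
((-24609 + (-3697 + 2976)/(11294 - 4790))/(-22859 + R(136)) - 46250)/(-38772 + 42801) = ((-24609 + (-3697 + 2976)/(11294 - 4790))/(-22859 - 3*136) - 46250)/(-38772 + 42801) = ((-24609 - 721/6504)/(-22859 - 408) - 46250)/4029 = ((-24609 - 721*1/6504)/(-23267) - 46250)*(1/4029) = ((-24609 - 721/6504)*(-1/23267) - 46250)*(1/4029) = (-160057657/6504*(-1/23267) - 46250)*(1/4029) = (160057657/151328568 - 46250)*(1/4029) = -6998786212343/151328568*1/4029 = -6998786212343/609702800472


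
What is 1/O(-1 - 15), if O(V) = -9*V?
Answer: 1/144 ≈ 0.0069444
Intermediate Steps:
1/O(-1 - 15) = 1/(-9*(-1 - 15)) = 1/(-9*(-16)) = 1/144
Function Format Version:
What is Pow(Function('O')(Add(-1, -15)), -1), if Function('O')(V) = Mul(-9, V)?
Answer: Rational(1, 144) ≈ 0.0069444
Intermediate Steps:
Pow(Function('O')(Add(-1, -15)), -1) = Pow(Mul(-9, Add(-1, -15)), -1) = Pow(Mul(-9, -16), -1) = Pow(144, -1) = Rational(1, 144)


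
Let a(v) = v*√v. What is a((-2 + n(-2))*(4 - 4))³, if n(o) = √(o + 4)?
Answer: 0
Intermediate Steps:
n(o) = √(4 + o)
a(v) = v^(3/2)
a((-2 + n(-2))*(4 - 4))³ = (((-2 + √(4 - 2))*(4 - 4))^(3/2))³ = (((-2 + √2)*0)^(3/2))³ = (0^(3/2))³ = 0³ = 0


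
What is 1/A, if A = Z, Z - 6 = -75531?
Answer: -1/75525 ≈ -1.3241e-5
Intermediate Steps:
Z = -75525 (Z = 6 - 75531 = -75525)
A = -75525
1/A = 1/(-75525) = -1/75525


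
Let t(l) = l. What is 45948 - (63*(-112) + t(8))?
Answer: 52996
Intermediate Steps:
45948 - (63*(-112) + t(8)) = 45948 - (63*(-112) + 8) = 45948 - (-7056 + 8) = 45948 - 1*(-7048) = 45948 + 7048 = 52996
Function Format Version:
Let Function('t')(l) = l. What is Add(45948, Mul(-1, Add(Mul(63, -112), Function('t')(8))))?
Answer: 52996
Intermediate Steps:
Add(45948, Mul(-1, Add(Mul(63, -112), Function('t')(8)))) = Add(45948, Mul(-1, Add(Mul(63, -112), 8))) = Add(45948, Mul(-1, Add(-7056, 8))) = Add(45948, Mul(-1, -7048)) = Add(45948, 7048) = 52996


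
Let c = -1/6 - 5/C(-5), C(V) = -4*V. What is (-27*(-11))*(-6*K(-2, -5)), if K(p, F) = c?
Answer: 1485/2 ≈ 742.50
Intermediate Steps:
c = -5/12 (c = -1/6 - 5/((-4*(-5))) = -1*1/6 - 5/20 = -1/6 - 5*1/20 = -1/6 - 1/4 = -5/12 ≈ -0.41667)
K(p, F) = -5/12
(-27*(-11))*(-6*K(-2, -5)) = (-27*(-11))*(-6*(-5/12)) = 297*(5/2) = 1485/2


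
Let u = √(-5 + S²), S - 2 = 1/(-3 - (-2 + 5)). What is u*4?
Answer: 2*I*√59/3 ≈ 5.1208*I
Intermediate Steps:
S = 11/6 (S = 2 + 1/(-3 - (-2 + 5)) = 2 + 1/(-3 - 1*3) = 2 + 1/(-3 - 3) = 2 + 1/(-6) = 2 - ⅙ = 11/6 ≈ 1.8333)
u = I*√59/6 (u = √(-5 + (11/6)²) = √(-5 + 121/36) = √(-59/36) = I*√59/6 ≈ 1.2802*I)
u*4 = (I*√59/6)*4 = 2*I*√59/3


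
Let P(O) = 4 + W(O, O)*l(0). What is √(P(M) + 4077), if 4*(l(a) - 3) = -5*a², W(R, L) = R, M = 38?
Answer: √4195 ≈ 64.769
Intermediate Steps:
l(a) = 3 - 5*a²/4 (l(a) = 3 + (-5*a²)/4 = 3 - 5*a²/4)
P(O) = 4 + 3*O (P(O) = 4 + O*(3 - 5/4*0²) = 4 + O*(3 - 5/4*0) = 4 + O*(3 + 0) = 4 + O*3 = 4 + 3*O)
√(P(M) + 4077) = √((4 + 3*38) + 4077) = √((4 + 114) + 4077) = √(118 + 4077) = √4195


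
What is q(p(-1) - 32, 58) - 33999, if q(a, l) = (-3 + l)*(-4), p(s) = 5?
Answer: -34219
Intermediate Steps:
q(a, l) = 12 - 4*l
q(p(-1) - 32, 58) - 33999 = (12 - 4*58) - 33999 = (12 - 232) - 33999 = -220 - 33999 = -34219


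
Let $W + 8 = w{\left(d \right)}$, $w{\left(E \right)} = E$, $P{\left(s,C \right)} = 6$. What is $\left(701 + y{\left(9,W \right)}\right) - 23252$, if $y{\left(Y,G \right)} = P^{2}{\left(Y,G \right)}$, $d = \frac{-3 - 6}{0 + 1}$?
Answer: $-22515$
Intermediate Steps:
$d = -9$ ($d = - \frac{9}{1} = \left(-9\right) 1 = -9$)
$W = -17$ ($W = -8 - 9 = -17$)
$y{\left(Y,G \right)} = 36$ ($y{\left(Y,G \right)} = 6^{2} = 36$)
$\left(701 + y{\left(9,W \right)}\right) - 23252 = \left(701 + 36\right) - 23252 = 737 - 23252 = -22515$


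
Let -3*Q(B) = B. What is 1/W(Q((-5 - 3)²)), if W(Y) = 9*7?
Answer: 1/63 ≈ 0.015873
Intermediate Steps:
Q(B) = -B/3
W(Y) = 63
1/W(Q((-5 - 3)²)) = 1/63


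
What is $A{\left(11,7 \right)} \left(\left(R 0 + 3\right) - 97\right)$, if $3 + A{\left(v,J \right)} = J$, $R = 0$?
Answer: $-376$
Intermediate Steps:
$A{\left(v,J \right)} = -3 + J$
$A{\left(11,7 \right)} \left(\left(R 0 + 3\right) - 97\right) = \left(-3 + 7\right) \left(\left(0 \cdot 0 + 3\right) - 97\right) = 4 \left(\left(0 + 3\right) - 97\right) = 4 \left(3 - 97\right) = 4 \left(-94\right) = -376$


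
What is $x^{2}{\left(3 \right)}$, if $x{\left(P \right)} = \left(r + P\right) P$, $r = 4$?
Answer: $441$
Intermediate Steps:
$x{\left(P \right)} = P \left(4 + P\right)$ ($x{\left(P \right)} = \left(4 + P\right) P = P \left(4 + P\right)$)
$x^{2}{\left(3 \right)} = \left(3 \left(4 + 3\right)\right)^{2} = \left(3 \cdot 7\right)^{2} = 21^{2} = 441$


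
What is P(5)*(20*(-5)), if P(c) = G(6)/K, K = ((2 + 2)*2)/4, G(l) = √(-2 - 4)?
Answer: -50*I*√6 ≈ -122.47*I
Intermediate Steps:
G(l) = I*√6 (G(l) = √(-6) = I*√6)
K = 2 (K = (4*2)*(¼) = 8*(¼) = 2)
P(c) = I*√6/2 (P(c) = (I*√6)/2 = (I*√6)*(½) = I*√6/2)
P(5)*(20*(-5)) = (I*√6/2)*(20*(-5)) = (I*√6/2)*(-100) = -50*I*√6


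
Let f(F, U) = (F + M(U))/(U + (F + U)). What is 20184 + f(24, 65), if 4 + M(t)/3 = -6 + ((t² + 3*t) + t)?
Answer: 3121785/154 ≈ 20271.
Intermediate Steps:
M(t) = -30 + 3*t² + 12*t (M(t) = -12 + 3*(-6 + ((t² + 3*t) + t)) = -12 + 3*(-6 + (t² + 4*t)) = -12 + 3*(-6 + t² + 4*t) = -12 + (-18 + 3*t² + 12*t) = -30 + 3*t² + 12*t)
f(F, U) = (-30 + F + 3*U² + 12*U)/(F + 2*U) (f(F, U) = (F + (-30 + 3*U² + 12*U))/(U + (F + U)) = (-30 + F + 3*U² + 12*U)/(F + 2*U))
20184 + f(24, 65) = 20184 + (-30 + 24 + 3*65² + 12*65)/(24 + 2*65) = 20184 + (-30 + 24 + 3*4225 + 780)/(24 + 130) = 20184 + (-30 + 24 + 12675 + 780)/154 = 20184 + (1/154)*13449 = 20184 + 13449/154 = 3121785/154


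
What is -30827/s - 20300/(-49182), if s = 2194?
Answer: -105113951/7707522 ≈ -13.638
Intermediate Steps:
-30827/s - 20300/(-49182) = -30827/2194 - 20300/(-49182) = -30827*1/2194 - 20300*(-1/49182) = -30827/2194 + 1450/3513 = -105113951/7707522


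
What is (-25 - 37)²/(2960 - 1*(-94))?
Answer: 1922/1527 ≈ 1.2587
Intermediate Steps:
(-25 - 37)²/(2960 - 1*(-94)) = (-62)²/(2960 + 94) = 3844/3054 = 3844*(1/3054) = 1922/1527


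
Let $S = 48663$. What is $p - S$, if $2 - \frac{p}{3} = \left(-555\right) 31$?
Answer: $2958$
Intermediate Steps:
$p = 51621$ ($p = 6 - 3 \left(\left(-555\right) 31\right) = 6 - -51615 = 6 + 51615 = 51621$)
$p - S = 51621 - 48663 = 2958$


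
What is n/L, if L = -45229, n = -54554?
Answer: 54554/45229 ≈ 1.2062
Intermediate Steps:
n/L = -54554/(-45229) = -54554*(-1/45229) = 54554/45229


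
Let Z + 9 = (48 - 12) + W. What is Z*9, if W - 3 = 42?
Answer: 648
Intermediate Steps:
W = 45 (W = 3 + 42 = 45)
Z = 72 (Z = -9 + ((48 - 12) + 45) = -9 + (36 + 45) = -9 + 81 = 72)
Z*9 = 72*9 = 648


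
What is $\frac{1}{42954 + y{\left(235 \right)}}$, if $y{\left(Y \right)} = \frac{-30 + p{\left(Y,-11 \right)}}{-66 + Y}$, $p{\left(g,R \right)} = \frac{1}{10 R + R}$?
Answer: $\frac{20449}{878362715} \approx 2.3281 \cdot 10^{-5}$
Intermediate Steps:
$p{\left(g,R \right)} = \frac{1}{11 R}$
$y{\left(Y \right)} = - \frac{3631}{121 \left(-66 + Y\right)}$ ($y{\left(Y \right)} = \frac{-30 + \frac{1}{11 \left(-11\right)}}{-66 + Y} = \frac{-30 + \frac{1}{11} \left(- \frac{1}{11}\right)}{-66 + Y} = \frac{-30 - \frac{1}{121}}{-66 + Y} = - \frac{3631}{121 \left(-66 + Y\right)}$)
$\frac{1}{42954 + y{\left(235 \right)}} = \frac{1}{42954 - \frac{3631}{-7986 + 121 \cdot 235}} = \frac{1}{42954 - \frac{3631}{-7986 + 28435}} = \frac{1}{42954 - \frac{3631}{20449}} = \frac{1}{\frac{878362715}{20449}} = \frac{20449}{878362715}$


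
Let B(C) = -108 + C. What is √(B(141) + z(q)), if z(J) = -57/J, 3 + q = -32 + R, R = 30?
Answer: √1110/5 ≈ 6.6633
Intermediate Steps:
q = -5 (q = -3 + (-32 + 30) = -3 - 2 = -5)
√(B(141) + z(q)) = √((-108 + 141) - 57/(-5)) = √(33 - 57*(-⅕)) = √(33 + 57/5) = √(222/5) = √1110/5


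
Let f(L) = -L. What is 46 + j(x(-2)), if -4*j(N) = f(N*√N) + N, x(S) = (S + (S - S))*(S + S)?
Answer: 44 + 4*√2 ≈ 49.657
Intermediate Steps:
x(S) = 2*S² (x(S) = (S + 0)*(2*S) = S*(2*S) = 2*S²)
j(N) = -N/4 + N^(3/2)/4 (j(N) = -(-N*√N + N)/4 = -(-N^(3/2) + N)/4 = -(N - N^(3/2))/4 = -N/4 + N^(3/2)/4)
46 + j(x(-2)) = 46 + (-(-2)²/2 + (2*(-2)²)^(3/2)/4) = 46 + (-4/2 + (2*4)^(3/2)/4) = 46 + (-¼*8 + 8^(3/2)/4) = 46 + (-2 + (16*√2)/4) = 46 + (-2 + 4*√2) = 44 + 4*√2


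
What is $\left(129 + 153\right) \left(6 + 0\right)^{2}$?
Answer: $10152$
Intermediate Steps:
$\left(129 + 153\right) \left(6 + 0\right)^{2} = 282 \cdot 6^{2} = 282 \cdot 36 = 10152$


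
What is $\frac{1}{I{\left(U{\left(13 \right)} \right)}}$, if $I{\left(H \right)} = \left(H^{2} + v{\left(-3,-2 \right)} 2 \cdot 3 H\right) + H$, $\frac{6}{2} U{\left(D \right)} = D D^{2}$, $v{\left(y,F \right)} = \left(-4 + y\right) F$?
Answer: $\frac{9}{5387044} \approx 1.6707 \cdot 10^{-6}$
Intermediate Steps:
$v{\left(y,F \right)} = F \left(-4 + y\right)$
$U{\left(D \right)} = \frac{D^{3}}{3}$ ($U{\left(D \right)} = \frac{D D^{2}}{3} = \frac{D^{3}}{3}$)
$I{\left(H \right)} = H^{2} + 85 H$ ($I{\left(H \right)} = \left(H^{2} + - 2 \left(-4 - 3\right) 2 \cdot 3 H\right) + H = \left(H^{2} + \left(-2\right) \left(-7\right) 2 \cdot 3 H\right) + H = \left(H^{2} + 14 \cdot 2 \cdot 3 H\right) + H = \left(H^{2} + 28 \cdot 3 H\right) + H = \left(H^{2} + 84 H\right) + H = H^{2} + 85 H$)
$\frac{1}{I{\left(U{\left(13 \right)} \right)}} = \frac{1}{\frac{13^{3}}{3} \left(85 + \frac{13^{3}}{3}\right)} = \frac{1}{\frac{1}{3} \cdot 2197 \left(85 + \frac{1}{3} \cdot 2197\right)} = \frac{1}{\frac{2197}{3} \left(85 + \frac{2197}{3}\right)} = \frac{1}{\frac{2197}{3} \cdot \frac{2452}{3}} = \frac{1}{\frac{5387044}{9}} = \frac{9}{5387044}$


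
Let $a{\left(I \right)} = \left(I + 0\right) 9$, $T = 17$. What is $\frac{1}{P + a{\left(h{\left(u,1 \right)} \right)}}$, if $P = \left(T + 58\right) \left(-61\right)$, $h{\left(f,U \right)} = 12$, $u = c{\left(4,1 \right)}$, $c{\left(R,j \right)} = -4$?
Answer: $- \frac{1}{4467} \approx -0.00022386$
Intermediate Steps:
$u = -4$
$a{\left(I \right)} = 9 I$ ($a{\left(I \right)} = I 9 = 9 I$)
$P = -4575$ ($P = \left(17 + 58\right) \left(-61\right) = 75 \left(-61\right) = -4575$)
$\frac{1}{P + a{\left(h{\left(u,1 \right)} \right)}} = \frac{1}{-4575 + 9 \cdot 12} = \frac{1}{-4575 + 108} = \frac{1}{-4467} = - \frac{1}{4467}$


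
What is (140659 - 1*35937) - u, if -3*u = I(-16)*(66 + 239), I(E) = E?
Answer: 309286/3 ≈ 1.0310e+5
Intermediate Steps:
u = 4880/3 (u = -(-16)*(66 + 239)/3 = -(-16)*305/3 = -⅓*(-4880) = 4880/3 ≈ 1626.7)
(140659 - 1*35937) - u = (140659 - 1*35937) - 1*4880/3 = (140659 - 35937) - 4880/3 = 104722 - 4880/3 = 309286/3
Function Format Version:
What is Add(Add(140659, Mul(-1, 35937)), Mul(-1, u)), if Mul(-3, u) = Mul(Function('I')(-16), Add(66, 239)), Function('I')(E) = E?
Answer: Rational(309286, 3) ≈ 1.0310e+5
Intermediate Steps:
u = Rational(4880, 3) (u = Mul(Rational(-1, 3), Mul(-16, Add(66, 239))) = Mul(Rational(-1, 3), Mul(-16, 305)) = Mul(Rational(-1, 3), -4880) = Rational(4880, 3) ≈ 1626.7)
Add(Add(140659, Mul(-1, 35937)), Mul(-1, u)) = Add(Add(140659, Mul(-1, 35937)), Mul(-1, Rational(4880, 3))) = Add(Add(140659, -35937), Rational(-4880, 3)) = Add(104722, Rational(-4880, 3)) = Rational(309286, 3)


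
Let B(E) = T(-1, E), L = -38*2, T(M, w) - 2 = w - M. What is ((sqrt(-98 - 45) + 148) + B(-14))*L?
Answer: -10412 - 76*I*sqrt(143) ≈ -10412.0 - 908.83*I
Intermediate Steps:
T(M, w) = 2 + w - M (T(M, w) = 2 + (w - M) = 2 + w - M)
L = -76
B(E) = 3 + E (B(E) = 2 + E - 1*(-1) = 2 + E + 1 = 3 + E)
((sqrt(-98 - 45) + 148) + B(-14))*L = ((sqrt(-98 - 45) + 148) + (3 - 14))*(-76) = ((sqrt(-143) + 148) - 11)*(-76) = ((I*sqrt(143) + 148) - 11)*(-76) = ((148 + I*sqrt(143)) - 11)*(-76) = (137 + I*sqrt(143))*(-76) = -10412 - 76*I*sqrt(143)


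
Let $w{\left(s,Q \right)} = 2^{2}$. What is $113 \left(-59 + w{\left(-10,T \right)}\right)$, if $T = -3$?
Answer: $-6215$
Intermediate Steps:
$w{\left(s,Q \right)} = 4$
$113 \left(-59 + w{\left(-10,T \right)}\right) = 113 \left(-59 + 4\right) = 113 \left(-55\right) = -6215$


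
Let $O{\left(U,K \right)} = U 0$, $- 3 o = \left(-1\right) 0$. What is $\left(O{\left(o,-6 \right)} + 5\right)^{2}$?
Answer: $25$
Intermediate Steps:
$o = 0$ ($o = - \frac{\left(-1\right) 0}{3} = \left(- \frac{1}{3}\right) 0 = 0$)
$O{\left(U,K \right)} = 0$
$\left(O{\left(o,-6 \right)} + 5\right)^{2} = \left(0 + 5\right)^{2} = 5^{2} = 25$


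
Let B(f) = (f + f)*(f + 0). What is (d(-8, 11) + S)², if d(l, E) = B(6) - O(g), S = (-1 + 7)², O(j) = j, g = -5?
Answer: 12769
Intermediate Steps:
B(f) = 2*f² (B(f) = (2*f)*f = 2*f²)
S = 36 (S = 6² = 36)
d(l, E) = 77 (d(l, E) = 2*6² - 1*(-5) = 2*36 + 5 = 72 + 5 = 77)
(d(-8, 11) + S)² = (77 + 36)² = 113² = 12769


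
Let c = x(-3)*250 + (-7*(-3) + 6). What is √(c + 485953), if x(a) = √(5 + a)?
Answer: √(485980 + 250*√2) ≈ 697.38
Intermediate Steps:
c = 27 + 250*√2 (c = √(5 - 3)*250 + (-7*(-3) + 6) = √2*250 + (21 + 6) = 250*√2 + 27 = 27 + 250*√2 ≈ 380.55)
√(c + 485953) = √((27 + 250*√2) + 485953) = √(485980 + 250*√2)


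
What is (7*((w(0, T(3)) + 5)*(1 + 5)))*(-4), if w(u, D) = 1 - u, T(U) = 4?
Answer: -1008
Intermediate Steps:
(7*((w(0, T(3)) + 5)*(1 + 5)))*(-4) = (7*(((1 - 1*0) + 5)*(1 + 5)))*(-4) = (7*(((1 + 0) + 5)*6))*(-4) = (7*((1 + 5)*6))*(-4) = (7*(6*6))*(-4) = (7*36)*(-4) = 252*(-4) = -1008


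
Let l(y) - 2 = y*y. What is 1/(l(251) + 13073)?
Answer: 1/76076 ≈ 1.3145e-5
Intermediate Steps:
l(y) = 2 + y² (l(y) = 2 + y*y = 2 + y²)
1/(l(251) + 13073) = 1/((2 + 251²) + 13073) = 1/((2 + 63001) + 13073) = 1/(63003 + 13073) = 1/76076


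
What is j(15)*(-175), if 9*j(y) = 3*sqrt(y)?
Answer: -175*sqrt(15)/3 ≈ -225.92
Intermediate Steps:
j(y) = sqrt(y)/3 (j(y) = (3*sqrt(y))/9 = sqrt(y)/3)
j(15)*(-175) = (sqrt(15)/3)*(-175) = -175*sqrt(15)/3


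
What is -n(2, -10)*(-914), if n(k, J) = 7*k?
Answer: 12796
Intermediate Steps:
-n(2, -10)*(-914) = -7*2*(-914) = -1*14*(-914) = -14*(-914) = 12796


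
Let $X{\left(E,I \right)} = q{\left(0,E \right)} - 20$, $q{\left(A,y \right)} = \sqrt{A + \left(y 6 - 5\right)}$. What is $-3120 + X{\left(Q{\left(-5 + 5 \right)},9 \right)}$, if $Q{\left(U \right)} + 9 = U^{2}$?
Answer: $-3140 + i \sqrt{59} \approx -3140.0 + 7.6811 i$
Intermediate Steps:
$q{\left(A,y \right)} = \sqrt{-5 + A + 6 y}$ ($q{\left(A,y \right)} = \sqrt{A + \left(6 y - 5\right)} = \sqrt{A + \left(-5 + 6 y\right)} = \sqrt{-5 + A + 6 y}$)
$Q{\left(U \right)} = -9 + U^{2}$
$X{\left(E,I \right)} = -20 + \sqrt{-5 + 6 E}$ ($X{\left(E,I \right)} = \sqrt{-5 + 0 + 6 E} - 20 = \sqrt{-5 + 6 E} - 20 = -20 + \sqrt{-5 + 6 E}$)
$-3120 + X{\left(Q{\left(-5 + 5 \right)},9 \right)} = -3120 - \left(20 - \sqrt{-5 + 6 \left(-9 + \left(-5 + 5\right)^{2}\right)}\right) = -3120 - \left(20 - \sqrt{-5 + 6 \left(-9 + 0^{2}\right)}\right) = -3120 - \left(20 - \sqrt{-5 + 6 \left(-9 + 0\right)}\right) = -3120 - \left(20 - \sqrt{-5 + 6 \left(-9\right)}\right) = -3120 - \left(20 - \sqrt{-5 - 54}\right) = -3120 - \left(20 - \sqrt{-59}\right) = -3120 - \left(20 - i \sqrt{59}\right) = -3140 + i \sqrt{59}$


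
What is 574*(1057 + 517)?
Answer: 903476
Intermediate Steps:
574*(1057 + 517) = 574*1574 = 903476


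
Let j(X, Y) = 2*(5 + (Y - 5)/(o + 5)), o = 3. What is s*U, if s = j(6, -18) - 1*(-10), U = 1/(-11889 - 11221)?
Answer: -57/92440 ≈ -0.00061662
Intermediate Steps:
U = -1/23110 (U = 1/(-23110) = -1/23110 ≈ -4.3271e-5)
j(X, Y) = 35/4 + Y/4 (j(X, Y) = 2*(5 + (Y - 5)/(3 + 5)) = 2*(5 + (-5 + Y)/8) = 2*(5 + (-5 + Y)*(⅛)) = 2*(5 + (-5/8 + Y/8)) = 2*(35/8 + Y/8) = 35/4 + Y/4)
s = 57/4 (s = (35/4 + (¼)*(-18)) - 1*(-10) = (35/4 - 9/2) + 10 = 17/4 + 10 = 57/4 ≈ 14.250)
s*U = (57/4)*(-1/23110) = -57/92440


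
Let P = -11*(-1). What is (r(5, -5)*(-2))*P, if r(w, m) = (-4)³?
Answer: 1408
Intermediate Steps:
r(w, m) = -64
P = 11
(r(5, -5)*(-2))*P = -64*(-2)*11 = 128*11 = 1408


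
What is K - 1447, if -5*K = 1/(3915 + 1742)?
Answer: -40928396/28285 ≈ -1447.0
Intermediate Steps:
K = -1/28285 (K = -1/(5*(3915 + 1742)) = -⅕/5657 = -⅕*1/5657 = -1/28285 ≈ -3.5354e-5)
K - 1447 = -1/28285 - 1447 = -40928396/28285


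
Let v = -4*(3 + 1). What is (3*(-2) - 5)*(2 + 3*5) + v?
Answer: -203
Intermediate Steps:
v = -16 (v = -4*4 = -16)
(3*(-2) - 5)*(2 + 3*5) + v = (3*(-2) - 5)*(2 + 3*5) - 16 = (-6 - 5)*(2 + 15) - 16 = -11*17 - 16 = -187 - 16 = -203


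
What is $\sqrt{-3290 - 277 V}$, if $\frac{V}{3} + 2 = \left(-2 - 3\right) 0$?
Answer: $2 i \sqrt{407} \approx 40.349 i$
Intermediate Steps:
$V = -6$ ($V = -6 + 3 \left(-2 - 3\right) 0 = -6 + 3 \left(\left(-5\right) 0\right) = -6 + 3 \cdot 0 = -6 + 0 = -6$)
$\sqrt{-3290 - 277 V} = \sqrt{-3290 - -1662} = \sqrt{-3290 + 1662} = \sqrt{-1628} = 2 i \sqrt{407}$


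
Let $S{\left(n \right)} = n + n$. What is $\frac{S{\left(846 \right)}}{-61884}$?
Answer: $- \frac{47}{1719} \approx -0.027341$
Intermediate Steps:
$S{\left(n \right)} = 2 n$
$\frac{S{\left(846 \right)}}{-61884} = \frac{2 \cdot 846}{-61884} = 1692 \left(- \frac{1}{61884}\right) = - \frac{47}{1719}$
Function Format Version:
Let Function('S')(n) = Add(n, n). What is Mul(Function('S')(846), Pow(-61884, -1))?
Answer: Rational(-47, 1719) ≈ -0.027341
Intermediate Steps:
Function('S')(n) = Mul(2, n)
Mul(Function('S')(846), Pow(-61884, -1)) = Mul(Mul(2, 846), Pow(-61884, -1)) = Mul(1692, Rational(-1, 61884)) = Rational(-47, 1719)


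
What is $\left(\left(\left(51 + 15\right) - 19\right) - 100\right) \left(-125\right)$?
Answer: $6625$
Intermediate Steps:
$\left(\left(\left(51 + 15\right) - 19\right) - 100\right) \left(-125\right) = \left(\left(66 - 19\right) - 100\right) \left(-125\right) = \left(47 - 100\right) \left(-125\right) = \left(-53\right) \left(-125\right) = 6625$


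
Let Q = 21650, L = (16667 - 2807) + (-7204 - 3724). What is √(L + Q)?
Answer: √24582 ≈ 156.79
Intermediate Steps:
L = 2932 (L = 13860 - 10928 = 2932)
√(L + Q) = √(2932 + 21650) = √24582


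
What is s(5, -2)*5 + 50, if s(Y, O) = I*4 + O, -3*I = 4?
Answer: 40/3 ≈ 13.333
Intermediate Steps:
I = -4/3 (I = -1/3*4 = -4/3 ≈ -1.3333)
s(Y, O) = -16/3 + O (s(Y, O) = -4/3*4 + O = -16/3 + O)
s(5, -2)*5 + 50 = (-16/3 - 2)*5 + 50 = -22/3*5 + 50 = -110/3 + 50 = 40/3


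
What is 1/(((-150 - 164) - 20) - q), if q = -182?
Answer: -1/152 ≈ -0.0065789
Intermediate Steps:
1/(((-150 - 164) - 20) - q) = 1/(((-150 - 164) - 20) - 1*(-182)) = 1/((-314 - 20) + 182) = 1/(-334 + 182) = 1/(-152) = -1/152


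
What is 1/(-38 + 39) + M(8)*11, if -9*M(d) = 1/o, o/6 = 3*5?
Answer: 799/810 ≈ 0.98642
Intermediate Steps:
o = 90 (o = 6*(3*5) = 6*15 = 90)
M(d) = -1/810 (M(d) = -1/9/90 = -1/9*1/90 = -1/810)
1/(-38 + 39) + M(8)*11 = 1/(-38 + 39) - 1/810*11 = 1/1 - 11/810 = 1 - 11/810 = 799/810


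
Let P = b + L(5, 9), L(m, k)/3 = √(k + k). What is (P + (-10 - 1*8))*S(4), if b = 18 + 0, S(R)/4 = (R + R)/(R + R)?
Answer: 36*√2 ≈ 50.912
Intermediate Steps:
S(R) = 4 (S(R) = 4*((R + R)/(R + R)) = 4*((2*R)/((2*R))) = 4*((2*R)*(1/(2*R))) = 4*1 = 4)
b = 18
L(m, k) = 3*√2*√k (L(m, k) = 3*√(k + k) = 3*√(2*k) = 3*(√2*√k) = 3*√2*√k)
P = 18 + 9*√2 (P = 18 + 3*√2*√9 = 18 + 3*√2*3 = 18 + 9*√2 ≈ 30.728)
(P + (-10 - 1*8))*S(4) = ((18 + 9*√2) + (-10 - 1*8))*4 = ((18 + 9*√2) + (-10 - 8))*4 = ((18 + 9*√2) - 18)*4 = (9*√2)*4 = 36*√2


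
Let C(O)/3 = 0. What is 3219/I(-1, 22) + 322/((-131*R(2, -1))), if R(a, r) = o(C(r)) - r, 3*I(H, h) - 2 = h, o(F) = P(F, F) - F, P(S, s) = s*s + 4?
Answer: 2105869/5240 ≈ 401.88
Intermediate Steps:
C(O) = 0 (C(O) = 3*0 = 0)
P(S, s) = 4 + s**2 (P(S, s) = s**2 + 4 = 4 + s**2)
o(F) = 4 + F**2 - F (o(F) = (4 + F**2) - F = 4 + F**2 - F)
I(H, h) = 2/3 + h/3
R(a, r) = 4 - r (R(a, r) = (4 + 0**2 - 1*0) - r = (4 + 0 + 0) - r = 4 - r)
3219/I(-1, 22) + 322/((-131*R(2, -1))) = 3219/(2/3 + (1/3)*22) + 322/((-131*(4 - 1*(-1)))) = 3219/(2/3 + 22/3) + 322/((-131*(4 + 1))) = 3219/8 + 322/((-131*5)) = 3219*(1/8) + 322/(-655) = 3219/8 + 322*(-1/655) = 3219/8 - 322/655 = 2105869/5240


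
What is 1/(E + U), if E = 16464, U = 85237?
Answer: 1/101701 ≈ 9.8327e-6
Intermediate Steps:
1/(E + U) = 1/(16464 + 85237) = 1/101701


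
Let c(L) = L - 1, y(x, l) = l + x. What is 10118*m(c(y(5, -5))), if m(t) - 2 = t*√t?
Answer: 20236 - 10118*I ≈ 20236.0 - 10118.0*I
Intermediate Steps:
c(L) = -1 + L
m(t) = 2 + t^(3/2) (m(t) = 2 + t*√t = 2 + t^(3/2))
10118*m(c(y(5, -5))) = 10118*(2 + (-1 + (-5 + 5))^(3/2)) = 10118*(2 + (-1 + 0)^(3/2)) = 10118*(2 + (-1)^(3/2)) = 10118*(2 - I) = 20236 - 10118*I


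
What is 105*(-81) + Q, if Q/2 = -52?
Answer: -8609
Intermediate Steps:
Q = -104 (Q = 2*(-52) = -104)
105*(-81) + Q = 105*(-81) - 104 = -8505 - 104 = -8609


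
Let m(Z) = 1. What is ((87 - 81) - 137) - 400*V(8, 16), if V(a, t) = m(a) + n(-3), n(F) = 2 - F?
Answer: -2531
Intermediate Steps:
V(a, t) = 6 (V(a, t) = 1 + (2 - 1*(-3)) = 1 + (2 + 3) = 1 + 5 = 6)
((87 - 81) - 137) - 400*V(8, 16) = ((87 - 81) - 137) - 400*6 = (6 - 137) - 2400 = -131 - 2400 = -2531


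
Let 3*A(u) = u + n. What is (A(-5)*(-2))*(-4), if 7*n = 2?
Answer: -88/7 ≈ -12.571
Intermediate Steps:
n = 2/7 (n = (1/7)*2 = 2/7 ≈ 0.28571)
A(u) = 2/21 + u/3 (A(u) = (u + 2/7)/3 = (2/7 + u)/3 = 2/21 + u/3)
(A(-5)*(-2))*(-4) = ((2/21 + (1/3)*(-5))*(-2))*(-4) = ((2/21 - 5/3)*(-2))*(-4) = -11/7*(-2)*(-4) = (22/7)*(-4) = -88/7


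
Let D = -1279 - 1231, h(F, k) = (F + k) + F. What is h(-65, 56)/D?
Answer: 37/1255 ≈ 0.029482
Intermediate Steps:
h(F, k) = k + 2*F
D = -2510
h(-65, 56)/D = (56 + 2*(-65))/(-2510) = (56 - 130)*(-1/2510) = -74*(-1/2510) = 37/1255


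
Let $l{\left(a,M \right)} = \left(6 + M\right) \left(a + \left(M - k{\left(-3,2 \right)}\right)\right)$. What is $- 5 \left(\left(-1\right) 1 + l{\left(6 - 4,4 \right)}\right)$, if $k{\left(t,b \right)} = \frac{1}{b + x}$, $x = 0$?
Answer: $-270$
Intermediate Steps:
$k{\left(t,b \right)} = \frac{1}{b}$ ($k{\left(t,b \right)} = \frac{1}{b + 0} = \frac{1}{b}$)
$l{\left(a,M \right)} = \left(6 + M\right) \left(- \frac{1}{2} + M + a\right)$ ($l{\left(a,M \right)} = \left(6 + M\right) \left(a + \left(M - \frac{1}{2}\right)\right) = \left(6 + M\right) \left(a + \left(- \frac{1}{2} + M\right)\right) = \left(6 + M\right) \left(- \frac{1}{2} + M + a\right)$)
$- 5 \left(\left(-1\right) 1 + l{\left(6 - 4,4 \right)}\right) = - 5 \left(\left(-1\right) 1 + \left(-3 + 4^{2} + 6 \left(6 - 4\right) + \frac{11}{2} \cdot 4 + 4 \left(6 - 4\right)\right)\right) = - 5 \left(-1 + \left(-3 + 16 + 6 \cdot 2 + 22 + 4 \cdot 2\right)\right) = - 5 \left(-1 + \left(-3 + 16 + 12 + 22 + 8\right)\right) = - 5 \left(-1 + 55\right) = \left(-5\right) 54 = -270$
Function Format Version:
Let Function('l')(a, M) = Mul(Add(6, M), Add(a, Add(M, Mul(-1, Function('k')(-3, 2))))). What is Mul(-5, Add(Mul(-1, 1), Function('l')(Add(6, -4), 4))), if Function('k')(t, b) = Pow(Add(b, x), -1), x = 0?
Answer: -270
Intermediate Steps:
Function('k')(t, b) = Pow(b, -1) (Function('k')(t, b) = Pow(Add(b, 0), -1) = Pow(b, -1))
Function('l')(a, M) = Mul(Add(6, M), Add(Rational(-1, 2), M, a)) (Function('l')(a, M) = Mul(Add(6, M), Add(a, Add(M, Mul(-1, Pow(2, -1))))) = Mul(Add(6, M), Add(a, Add(M, Mul(-1, Rational(1, 2))))) = Mul(Add(6, M), Add(a, Add(M, Rational(-1, 2)))) = Mul(Add(6, M), Add(a, Add(Rational(-1, 2), M))) = Mul(Add(6, M), Add(Rational(-1, 2), M, a)))
Mul(-5, Add(Mul(-1, 1), Function('l')(Add(6, -4), 4))) = Mul(-5, Add(Mul(-1, 1), Add(-3, Pow(4, 2), Mul(6, Add(6, -4)), Mul(Rational(11, 2), 4), Mul(4, Add(6, -4))))) = Mul(-5, Add(-1, Add(-3, 16, Mul(6, 2), 22, Mul(4, 2)))) = Mul(-5, Add(-1, Add(-3, 16, 12, 22, 8))) = Mul(-5, Add(-1, 55)) = Mul(-5, 54) = -270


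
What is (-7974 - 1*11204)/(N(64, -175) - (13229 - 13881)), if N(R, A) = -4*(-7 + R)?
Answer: -9589/212 ≈ -45.231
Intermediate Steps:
N(R, A) = 28 - 4*R
(-7974 - 1*11204)/(N(64, -175) - (13229 - 13881)) = (-7974 - 1*11204)/((28 - 4*64) - (13229 - 13881)) = (-7974 - 11204)/((28 - 256) - 1*(-652)) = -19178/(-228 + 652) = -19178/424 = -19178*1/424 = -9589/212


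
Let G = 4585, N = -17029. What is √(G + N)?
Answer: 2*I*√3111 ≈ 111.55*I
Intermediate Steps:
√(G + N) = √(4585 - 17029) = √(-12444) = 2*I*√3111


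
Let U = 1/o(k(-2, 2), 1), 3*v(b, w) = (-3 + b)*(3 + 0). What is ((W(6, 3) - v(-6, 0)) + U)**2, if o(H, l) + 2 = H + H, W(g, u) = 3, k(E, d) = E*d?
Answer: 14161/100 ≈ 141.61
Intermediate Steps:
v(b, w) = -3 + b (v(b, w) = ((-3 + b)*(3 + 0))/3 = ((-3 + b)*3)/3 = (-9 + 3*b)/3 = -3 + b)
o(H, l) = -2 + 2*H (o(H, l) = -2 + (H + H) = -2 + 2*H)
U = -1/10 (U = 1/(-2 + 2*(-2*2)) = 1/(-2 + 2*(-4)) = 1/(-2 - 8) = 1/(-10) = -1/10 ≈ -0.10000)
((W(6, 3) - v(-6, 0)) + U)**2 = ((3 - (-3 - 6)) - 1/10)**2 = ((3 - 1*(-9)) - 1/10)**2 = ((3 + 9) - 1/10)**2 = (12 - 1/10)**2 = (119/10)**2 = 14161/100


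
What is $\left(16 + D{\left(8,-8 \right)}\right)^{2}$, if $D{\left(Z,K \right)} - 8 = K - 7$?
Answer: $81$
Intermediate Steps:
$D{\left(Z,K \right)} = 1 + K$ ($D{\left(Z,K \right)} = 8 + \left(K - 7\right) = 8 + \left(-7 + K\right) = 1 + K$)
$\left(16 + D{\left(8,-8 \right)}\right)^{2} = \left(16 + \left(1 - 8\right)\right)^{2} = \left(16 - 7\right)^{2} = 9^{2} = 81$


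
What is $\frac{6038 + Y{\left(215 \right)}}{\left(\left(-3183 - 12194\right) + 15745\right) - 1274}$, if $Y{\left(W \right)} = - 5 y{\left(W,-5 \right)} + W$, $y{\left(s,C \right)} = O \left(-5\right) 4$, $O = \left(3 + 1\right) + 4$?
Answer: $- \frac{2351}{302} \approx -7.7848$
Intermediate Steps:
$O = 8$ ($O = 4 + 4 = 8$)
$y{\left(s,C \right)} = -160$ ($y{\left(s,C \right)} = 8 \left(-5\right) 4 = \left(-40\right) 4 = -160$)
$Y{\left(W \right)} = 800 + W$ ($Y{\left(W \right)} = \left(-5\right) \left(-160\right) + W = 800 + W$)
$\frac{6038 + Y{\left(215 \right)}}{\left(\left(-3183 - 12194\right) + 15745\right) - 1274} = \frac{6038 + \left(800 + 215\right)}{\left(\left(-3183 - 12194\right) + 15745\right) - 1274} = \frac{6038 + 1015}{\left(-15377 + 15745\right) - 1274} = \frac{7053}{368 - 1274} = \frac{7053}{-906} = 7053 \left(- \frac{1}{906}\right) = - \frac{2351}{302}$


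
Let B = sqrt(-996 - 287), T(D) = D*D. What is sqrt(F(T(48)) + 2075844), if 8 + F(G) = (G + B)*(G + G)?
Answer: 2*sqrt(3173167 + 1152*I*sqrt(1283)) ≈ 3562.8 + 23.164*I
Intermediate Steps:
T(D) = D**2
B = I*sqrt(1283) (B = sqrt(-1283) = I*sqrt(1283) ≈ 35.819*I)
F(G) = -8 + 2*G*(G + I*sqrt(1283)) (F(G) = -8 + (G + I*sqrt(1283))*(G + G) = -8 + (G + I*sqrt(1283))*(2*G) = -8 + 2*G*(G + I*sqrt(1283)))
sqrt(F(T(48)) + 2075844) = sqrt((-8 + 2*(48**2)**2 + 2*I*48**2*sqrt(1283)) + 2075844) = sqrt((-8 + 2*2304**2 + 2*I*2304*sqrt(1283)) + 2075844) = sqrt((-8 + 2*5308416 + 4608*I*sqrt(1283)) + 2075844) = sqrt((-8 + 10616832 + 4608*I*sqrt(1283)) + 2075844) = sqrt((10616824 + 4608*I*sqrt(1283)) + 2075844) = sqrt(12692668 + 4608*I*sqrt(1283))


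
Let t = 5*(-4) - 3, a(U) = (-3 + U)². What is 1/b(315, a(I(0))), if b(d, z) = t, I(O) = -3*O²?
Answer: -1/23 ≈ -0.043478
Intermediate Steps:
t = -23 (t = -20 - 3 = -23)
b(d, z) = -23
1/b(315, a(I(0))) = 1/(-23) = -1/23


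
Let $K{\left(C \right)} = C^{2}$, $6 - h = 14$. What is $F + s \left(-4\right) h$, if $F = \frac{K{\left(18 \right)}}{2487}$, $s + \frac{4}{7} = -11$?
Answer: $- \frac{2148012}{5803} \approx -370.16$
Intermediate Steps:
$s = - \frac{81}{7}$ ($s = - \frac{4}{7} - 11 = - \frac{81}{7} \approx -11.571$)
$h = -8$ ($h = 6 - 14 = -8$)
$F = \frac{108}{829}$ ($F = \frac{18^{2}}{2487} = 324 \cdot \frac{1}{2487} = \frac{108}{829} \approx 0.13028$)
$F + s \left(-4\right) h = \frac{108}{829} + \left(- \frac{81}{7}\right) \left(-4\right) \left(-8\right) = \frac{108}{829} + \frac{324}{7} \left(-8\right) = \frac{108}{829} - \frac{2592}{7} = - \frac{2148012}{5803}$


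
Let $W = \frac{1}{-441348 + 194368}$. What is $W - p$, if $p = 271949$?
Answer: $- \frac{67165964021}{246980} \approx -2.7195 \cdot 10^{5}$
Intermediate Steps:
$W = - \frac{1}{246980}$ ($W = \frac{1}{-246980} = - \frac{1}{246980} \approx -4.0489 \cdot 10^{-6}$)
$W - p = - \frac{1}{246980} - 271949 = - \frac{67165964021}{246980}$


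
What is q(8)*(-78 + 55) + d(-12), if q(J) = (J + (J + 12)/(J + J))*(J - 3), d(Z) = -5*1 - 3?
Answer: -4287/4 ≈ -1071.8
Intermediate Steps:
d(Z) = -8 (d(Z) = -5 - 3 = -8)
q(J) = (-3 + J)*(J + (12 + J)/(2*J)) (q(J) = (J + (12 + J)/((2*J)))*(-3 + J) = (J + (12 + J)*(1/(2*J)))*(-3 + J) = (J + (12 + J)/(2*J))*(-3 + J) = (-3 + J)*(J + (12 + J)/(2*J)))
q(8)*(-78 + 55) + d(-12) = (9/2 + 8² - 18/8 - 5/2*8)*(-78 + 55) - 8 = (9/2 + 64 - 18*⅛ - 20)*(-23) - 8 = (9/2 + 64 - 9/4 - 20)*(-23) - 8 = (185/4)*(-23) - 8 = -4255/4 - 8 = -4287/4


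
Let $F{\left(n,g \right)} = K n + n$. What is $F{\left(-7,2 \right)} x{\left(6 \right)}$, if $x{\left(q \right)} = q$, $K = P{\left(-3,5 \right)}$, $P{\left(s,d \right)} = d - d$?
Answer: $-42$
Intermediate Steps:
$P{\left(s,d \right)} = 0$
$K = 0$
$F{\left(n,g \right)} = n$ ($F{\left(n,g \right)} = 0 n + n = 0 + n = n$)
$F{\left(-7,2 \right)} x{\left(6 \right)} = \left(-7\right) 6 = -42$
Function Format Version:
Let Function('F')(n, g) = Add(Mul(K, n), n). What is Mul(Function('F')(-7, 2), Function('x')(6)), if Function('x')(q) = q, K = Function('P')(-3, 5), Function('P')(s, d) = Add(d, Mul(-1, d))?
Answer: -42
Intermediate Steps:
Function('P')(s, d) = 0
K = 0
Function('F')(n, g) = n (Function('F')(n, g) = Add(Mul(0, n), n) = Add(0, n) = n)
Mul(Function('F')(-7, 2), Function('x')(6)) = Mul(-7, 6) = -42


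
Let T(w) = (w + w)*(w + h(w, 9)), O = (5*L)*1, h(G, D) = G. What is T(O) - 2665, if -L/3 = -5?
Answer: 19835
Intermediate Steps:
L = 15 (L = -3*(-5) = 15)
O = 75 (O = (5*15)*1 = 75*1 = 75)
T(w) = 4*w² (T(w) = (w + w)*(w + w) = (2*w)*(2*w) = 4*w²)
T(O) - 2665 = 4*75² - 2665 = 4*5625 - 2665 = 22500 - 2665 = 19835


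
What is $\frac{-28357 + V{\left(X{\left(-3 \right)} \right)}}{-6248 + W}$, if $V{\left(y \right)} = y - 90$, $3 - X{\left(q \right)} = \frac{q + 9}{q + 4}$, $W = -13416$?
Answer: $\frac{14225}{9832} \approx 1.4468$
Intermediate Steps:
$X{\left(q \right)} = 3 - \frac{9 + q}{4 + q}$ ($X{\left(q \right)} = 3 - \frac{q + 9}{q + 4} = 3 - \frac{9 + q}{4 + q}$)
$V{\left(y \right)} = -90 + y$
$\frac{-28357 + V{\left(X{\left(-3 \right)} \right)}}{-6248 + W} = \frac{-28357 - \left(90 - \frac{3 + 2 \left(-3\right)}{4 - 3}\right)}{-6248 - 13416} = \frac{-28357 - \left(90 - \frac{3 - 6}{1}\right)}{-19664} = \left(-28357 + \left(-90 + 1 \left(-3\right)\right)\right) \left(- \frac{1}{19664}\right) = \left(-28357 - 93\right) \left(- \frac{1}{19664}\right) = \left(-28450\right) \left(- \frac{1}{19664}\right) = \frac{14225}{9832}$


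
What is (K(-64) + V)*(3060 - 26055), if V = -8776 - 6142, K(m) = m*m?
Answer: 248851890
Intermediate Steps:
K(m) = m²
V = -14918
(K(-64) + V)*(3060 - 26055) = ((-64)² - 14918)*(3060 - 26055) = (4096 - 14918)*(-22995) = -10822*(-22995) = 248851890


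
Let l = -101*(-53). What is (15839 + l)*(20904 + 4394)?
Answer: 536115216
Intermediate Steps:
l = 5353
(15839 + l)*(20904 + 4394) = (15839 + 5353)*(20904 + 4394) = 21192*25298 = 536115216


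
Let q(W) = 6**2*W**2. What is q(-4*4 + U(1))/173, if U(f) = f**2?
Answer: 8100/173 ≈ 46.821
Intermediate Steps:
q(W) = 36*W**2
q(-4*4 + U(1))/173 = (36*(-4*4 + 1**2)**2)/173 = (36*(-16 + 1)**2)*(1/173) = (36*(-15)**2)*(1/173) = (36*225)*(1/173) = 8100*(1/173) = 8100/173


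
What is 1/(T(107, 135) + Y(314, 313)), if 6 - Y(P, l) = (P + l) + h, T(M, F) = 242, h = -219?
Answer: -1/160 ≈ -0.0062500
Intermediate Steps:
Y(P, l) = 225 - P - l (Y(P, l) = 6 - ((P + l) - 219) = 6 - (-219 + P + l) = 6 + (219 - P - l) = 225 - P - l)
1/(T(107, 135) + Y(314, 313)) = 1/(242 + (225 - 1*314 - 1*313)) = 1/(242 + (225 - 314 - 313)) = 1/(242 - 402) = 1/(-160) = -1/160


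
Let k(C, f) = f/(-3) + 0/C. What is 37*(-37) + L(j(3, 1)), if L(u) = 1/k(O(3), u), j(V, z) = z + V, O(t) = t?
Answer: -5479/4 ≈ -1369.8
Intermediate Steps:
j(V, z) = V + z
k(C, f) = -f/3 (k(C, f) = f*(-1/3) + 0 = -f/3 + 0 = -f/3)
L(u) = -3/u (L(u) = 1/(-u/3) = -3/u)
37*(-37) + L(j(3, 1)) = 37*(-37) - 3/(3 + 1) = -1369 - 3/4 = -5479/4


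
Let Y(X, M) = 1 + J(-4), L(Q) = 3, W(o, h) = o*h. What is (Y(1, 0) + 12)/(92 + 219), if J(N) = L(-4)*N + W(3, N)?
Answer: -11/311 ≈ -0.035370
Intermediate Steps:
W(o, h) = h*o
J(N) = 6*N (J(N) = 3*N + N*3 = 3*N + 3*N = 6*N)
Y(X, M) = -23 (Y(X, M) = 1 + 6*(-4) = 1 - 24 = -23)
(Y(1, 0) + 12)/(92 + 219) = (-23 + 12)/(92 + 219) = -11/311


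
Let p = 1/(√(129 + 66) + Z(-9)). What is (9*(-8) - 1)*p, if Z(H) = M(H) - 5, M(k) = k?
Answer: 1022 + 73*√195 ≈ 2041.4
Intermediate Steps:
Z(H) = -5 + H (Z(H) = H - 5 = -5 + H)
p = 1/(-14 + √195) (p = 1/(√(129 + 66) + (-5 - 9)) = 1/(√195 - 14) = 1/(-14 + √195) ≈ -27.964)
(9*(-8) - 1)*p = (9*(-8) - 1)*(-14 - √195) = (-72 - 1)*(-14 - √195) = -73*(-14 - √195) = 1022 + 73*√195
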